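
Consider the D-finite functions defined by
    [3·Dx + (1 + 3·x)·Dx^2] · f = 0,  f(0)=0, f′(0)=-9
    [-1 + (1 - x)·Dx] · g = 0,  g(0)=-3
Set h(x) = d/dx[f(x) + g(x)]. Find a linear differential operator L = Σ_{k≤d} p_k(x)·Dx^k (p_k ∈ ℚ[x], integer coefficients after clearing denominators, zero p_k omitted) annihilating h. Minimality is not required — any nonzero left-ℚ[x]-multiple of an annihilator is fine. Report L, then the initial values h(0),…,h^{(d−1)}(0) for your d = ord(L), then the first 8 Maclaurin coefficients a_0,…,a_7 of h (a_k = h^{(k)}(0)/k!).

L = (-54 - 18·x) + (12 - 72·x - 36·x^2)·Dx + (5 + 13·x - 9·x^2 - 9·x^3)·Dx^2  (order 2).
h: a_k = -12, 21, -90, 231, -744, 2169, -6582, 19659, …
ICs: h(0) = -12, h′(0) = 21.

f: a_k = 0, -9, 27/2, -27, 243/4, -729/5, 729/2, -6561/7, …
g: a_k = -3, -3, -3, -3, -3, -3, -3, -3, …
Sum ⇒ L₀ = lclm(L_f,L_g) in ℚ(x)⟨Dx⟩.
h₀' ⇒ L via d/dx closure of L₀.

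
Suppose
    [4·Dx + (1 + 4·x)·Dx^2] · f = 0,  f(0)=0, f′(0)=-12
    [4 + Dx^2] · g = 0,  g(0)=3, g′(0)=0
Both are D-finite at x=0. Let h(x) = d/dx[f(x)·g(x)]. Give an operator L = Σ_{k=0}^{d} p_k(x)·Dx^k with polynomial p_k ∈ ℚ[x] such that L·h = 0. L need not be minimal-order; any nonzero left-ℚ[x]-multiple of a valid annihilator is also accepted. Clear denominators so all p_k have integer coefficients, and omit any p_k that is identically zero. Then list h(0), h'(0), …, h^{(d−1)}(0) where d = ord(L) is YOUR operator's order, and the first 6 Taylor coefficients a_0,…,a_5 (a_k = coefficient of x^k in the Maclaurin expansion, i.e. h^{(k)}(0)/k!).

L = (-832 - 992·x - 5568·x^2 - 12288·x^3 - 2048·x^4 + 24576·x^5 + 16384·x^6) + (-264 - 1568·x - 2560·x^2 + 10240·x^4 + 8192·x^5)·Dx + (-220 - 368·x - 1760·x^2 - 3072·x^3 + 2048·x^4 + 12288·x^5 + 8192·x^6)·Dx^2 + (-66 - 392·x - 640·x^2 + 2560·x^4 + 2048·x^5)·Dx^3 + (-3 - 30·x - 92·x^2 + 640·x^4 + 1536·x^5 + 1024·x^6)·Dx^4  (order 4).
h: a_k = -36, 144, -360, 1728, -7416, 30240, …
ICs: h(0) = -36, h′(0) = 144, h′′(0) = -720, h′′′(0) = 10368.

f: a_k = 0, -12, 24, -64, 192, -3072/5, …
g: a_k = 3, 0, -6, 0, 2, 0, …
f·g: L₀ = L_f ⊗_s L_g, ord ≤ 2·2.
h₀' ⇒ L via d/dx closure of L₀.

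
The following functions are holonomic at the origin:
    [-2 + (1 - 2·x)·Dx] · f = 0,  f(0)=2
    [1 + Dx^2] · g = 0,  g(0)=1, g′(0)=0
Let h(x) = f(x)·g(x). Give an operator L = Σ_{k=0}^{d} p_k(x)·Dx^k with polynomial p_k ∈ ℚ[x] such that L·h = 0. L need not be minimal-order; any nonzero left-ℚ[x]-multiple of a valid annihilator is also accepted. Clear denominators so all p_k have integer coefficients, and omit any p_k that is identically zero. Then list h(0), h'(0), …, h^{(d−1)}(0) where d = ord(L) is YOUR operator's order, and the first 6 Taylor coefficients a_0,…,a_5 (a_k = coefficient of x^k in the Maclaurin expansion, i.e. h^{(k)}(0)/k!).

L = (-1 + 2·x) + 4·Dx + (-1 + 2·x)·Dx^2  (order 2).
h: a_k = 2, 4, 7, 14, 337/12, 337/6, …
ICs: h(0) = 2, h′(0) = 4.

f: a_k = 2, 4, 8, 16, 32, 64, …
g: a_k = 1, 0, -1/2, 0, 1/24, 0, …
f·g: L₀ = L_f ⊗_s L_g, ord ≤ 1·2.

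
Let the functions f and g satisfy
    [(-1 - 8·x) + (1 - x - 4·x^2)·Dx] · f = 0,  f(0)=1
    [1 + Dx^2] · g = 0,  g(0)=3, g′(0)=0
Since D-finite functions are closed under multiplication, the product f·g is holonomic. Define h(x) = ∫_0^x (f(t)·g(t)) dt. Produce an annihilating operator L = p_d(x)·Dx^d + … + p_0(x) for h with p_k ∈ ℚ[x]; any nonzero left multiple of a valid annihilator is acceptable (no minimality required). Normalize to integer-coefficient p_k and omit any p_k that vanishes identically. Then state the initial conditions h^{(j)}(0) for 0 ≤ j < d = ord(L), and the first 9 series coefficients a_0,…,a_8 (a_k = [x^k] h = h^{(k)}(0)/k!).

L = (7 + x + 4·x^2)·Dx + (2 + 16·x)·Dx^2 + (-1 + x + 4·x^2)·Dx^3  (order 3).
h: a_k = 0, 3, 3/2, 9/2, 51/8, 637/40, 1453/48, 17147/240, 294389/1920, …
ICs: h(0) = 0, h′(0) = 3, h′′(0) = 3.

f: a_k = 1, 1, 5, 9, 29, 65, 181, 441, 1165, …
g: a_k = 3, 0, -3/2, 0, 1/8, 0, -1/240, 0, 1/13440, …
L₀ := L_f ⊗_s L_g (sym. prod.), ord ≤ 2.
h=∫h₀ ⇒ L = L₀·Dx.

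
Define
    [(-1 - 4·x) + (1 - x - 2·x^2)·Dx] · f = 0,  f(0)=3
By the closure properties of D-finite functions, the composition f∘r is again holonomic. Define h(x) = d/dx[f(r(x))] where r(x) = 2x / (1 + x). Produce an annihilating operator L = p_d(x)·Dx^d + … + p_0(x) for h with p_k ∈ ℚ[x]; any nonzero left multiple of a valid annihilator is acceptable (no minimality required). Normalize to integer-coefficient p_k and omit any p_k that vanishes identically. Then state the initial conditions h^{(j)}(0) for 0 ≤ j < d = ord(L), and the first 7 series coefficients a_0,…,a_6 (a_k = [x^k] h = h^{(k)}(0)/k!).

L = (10 + 54·x + 270·x^2 + 162·x^3) + (-1 - 10·x + 90·x^3 + 81·x^4)·Dx  (order 1).
h: a_k = 6, 60, 162, 1080, 2430, 14580, 30618, …
ICs: h(0) = 6.

f: a_k = 3, 3, 9, 15, 33, 63, 129, …
L₀ from L_f via x↦r, Dx↦r'^{-1}Dx.
h=h₀': d/dx-closure on L₀ ⇒ L.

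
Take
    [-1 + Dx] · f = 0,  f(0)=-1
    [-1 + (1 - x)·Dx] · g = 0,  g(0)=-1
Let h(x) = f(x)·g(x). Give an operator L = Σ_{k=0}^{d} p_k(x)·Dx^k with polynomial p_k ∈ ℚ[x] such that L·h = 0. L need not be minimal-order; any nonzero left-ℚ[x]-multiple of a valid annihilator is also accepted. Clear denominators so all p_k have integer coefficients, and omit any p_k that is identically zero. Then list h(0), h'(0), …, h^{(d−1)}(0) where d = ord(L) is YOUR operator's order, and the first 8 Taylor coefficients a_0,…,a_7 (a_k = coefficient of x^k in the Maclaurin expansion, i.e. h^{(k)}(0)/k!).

f: a_k = -1, -1, -1/2, -1/6, -1/24, -1/120, -1/720, -1/5040, …
g: a_k = -1, -1, -1, -1, -1, -1, -1, -1, …
Sym-product of L_f,L_g gives L₀ (≤ ord 1).
L = (2 - x) + (-1 + x)·Dx  (order 1).
h: a_k = 1, 2, 5/2, 8/3, 65/24, 163/60, 1957/720, 685/252, …
ICs: h(0) = 1.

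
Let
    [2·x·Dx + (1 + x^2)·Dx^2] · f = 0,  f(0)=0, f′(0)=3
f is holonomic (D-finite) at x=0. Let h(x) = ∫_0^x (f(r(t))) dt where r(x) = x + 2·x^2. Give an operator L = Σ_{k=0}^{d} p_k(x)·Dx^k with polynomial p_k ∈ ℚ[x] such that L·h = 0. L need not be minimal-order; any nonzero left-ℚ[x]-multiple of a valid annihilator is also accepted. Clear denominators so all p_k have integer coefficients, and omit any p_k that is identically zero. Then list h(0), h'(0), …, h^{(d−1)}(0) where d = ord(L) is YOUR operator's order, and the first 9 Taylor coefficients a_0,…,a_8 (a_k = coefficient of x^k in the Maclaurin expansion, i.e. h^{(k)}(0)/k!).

f: a_k = 0, 3, 0, -1, 0, 3/5, 0, -3/7, 0, …
h₀=f(r): pull back L_f along r ⇒ L₀.
h=∫₀ˣh₀: take L = L₀·Dx.
L = (-4 + 2·x + 16·x^2 + 48·x^3 + 48·x^4)·Dx^2 + (1 + 4·x + x^2 + 8·x^3 + 20·x^4 + 16·x^5)·Dx^3  (order 3).
h: a_k = 0, 0, 3/2, 2, -1/4, -6/5, -19/10, -2/7, 165/56, …
ICs: h(0) = 0, h′(0) = 0, h′′(0) = 3.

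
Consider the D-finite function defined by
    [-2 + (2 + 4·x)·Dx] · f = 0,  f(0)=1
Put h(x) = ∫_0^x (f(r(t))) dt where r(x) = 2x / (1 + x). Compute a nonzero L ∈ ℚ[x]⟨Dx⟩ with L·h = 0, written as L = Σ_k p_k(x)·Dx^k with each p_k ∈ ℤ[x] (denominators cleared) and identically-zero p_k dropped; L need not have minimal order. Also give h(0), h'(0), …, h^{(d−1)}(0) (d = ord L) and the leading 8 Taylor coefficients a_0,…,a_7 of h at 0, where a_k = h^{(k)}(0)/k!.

f: a_k = 1, 1, -1/2, 1/2, -5/8, 7/8, -21/16, 33/16, …
Change of var in L_f (x↦r) gives L₀.
Integrate: L := L₀·Dx.
L = -2·Dx + (1 + 6·x + 5·x^2)·Dx^2  (order 2).
h: a_k = 0, 1, 1, -4/3, 5/2, -6, 17, -376/7, …
ICs: h(0) = 0, h′(0) = 1.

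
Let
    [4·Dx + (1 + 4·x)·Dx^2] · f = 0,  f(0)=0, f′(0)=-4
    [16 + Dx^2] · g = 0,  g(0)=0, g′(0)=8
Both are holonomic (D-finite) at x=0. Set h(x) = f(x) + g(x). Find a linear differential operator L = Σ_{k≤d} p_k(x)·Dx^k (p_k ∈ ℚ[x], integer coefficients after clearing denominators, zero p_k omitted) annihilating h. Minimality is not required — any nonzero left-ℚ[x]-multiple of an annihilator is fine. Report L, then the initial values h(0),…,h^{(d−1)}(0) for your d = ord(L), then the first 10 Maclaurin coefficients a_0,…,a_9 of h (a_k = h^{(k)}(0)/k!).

f: a_k = 0, -4, 8, -64/3, 64, -1024/5, 2048/3, -16384/7, 8192, -262144/9, …
g: a_k = 0, 8, 0, -64/3, 0, 256/15, 0, -2048/315, 0, 4096/2835, …
Weyl lclm of L_f,L_g ⇒ L₀ (ord ≤ 4).
L = (448 + 512·x + 1024·x^2)·Dx + (48 + 320·x + 768·x^2 + 1024·x^3)·Dx^2 + (28 + 32·x + 64·x^2)·Dx^3 + (3 + 20·x + 48·x^2 + 64·x^3)·Dx^4  (order 4).
h: a_k = 0, 4, 8, -128/3, 64, -2816/15, 2048/3, -739328/315, 8192, -82571264/2835, …
ICs: h(0) = 0, h′(0) = 4, h′′(0) = 16, h′′′(0) = -256.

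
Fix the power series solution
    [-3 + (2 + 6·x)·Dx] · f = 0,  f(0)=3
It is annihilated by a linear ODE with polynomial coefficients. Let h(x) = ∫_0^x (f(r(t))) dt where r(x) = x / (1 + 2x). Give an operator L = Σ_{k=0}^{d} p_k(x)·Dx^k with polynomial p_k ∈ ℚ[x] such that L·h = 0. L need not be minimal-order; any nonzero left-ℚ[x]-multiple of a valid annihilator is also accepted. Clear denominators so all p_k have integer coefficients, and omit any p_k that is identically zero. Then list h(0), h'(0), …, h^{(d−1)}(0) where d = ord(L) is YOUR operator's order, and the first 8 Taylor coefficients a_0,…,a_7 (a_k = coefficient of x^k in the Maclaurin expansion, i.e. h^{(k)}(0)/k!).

L = -3·Dx + (2 + 14·x + 20·x^2)·Dx^2  (order 2).
h: a_k = 0, 3, 9/4, -33/8, 585/64, -2979/128, 33909/512, -1477503/7168, …
ICs: h(0) = 0, h′(0) = 3.

f: a_k = 3, 9/2, -27/8, 81/16, -1215/128, 5103/256, -45927/1024, 216513/2048, …
Change of var in L_f (x↦r) gives L₀.
∫: right-multiply L₀ by Dx.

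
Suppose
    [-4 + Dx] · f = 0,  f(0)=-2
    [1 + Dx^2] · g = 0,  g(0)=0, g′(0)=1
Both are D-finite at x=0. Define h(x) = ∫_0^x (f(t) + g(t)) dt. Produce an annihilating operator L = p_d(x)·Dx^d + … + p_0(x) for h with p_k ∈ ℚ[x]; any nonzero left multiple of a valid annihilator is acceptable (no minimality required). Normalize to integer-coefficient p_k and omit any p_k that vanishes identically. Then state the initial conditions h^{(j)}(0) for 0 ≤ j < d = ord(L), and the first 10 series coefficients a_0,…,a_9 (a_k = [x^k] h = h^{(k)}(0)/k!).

L = -4·Dx + Dx^2 - 4·Dx^3 + Dx^4  (order 4).
h: a_k = 0, -2, -7/2, -16/3, -43/8, -64/15, -2047/720, -512/315, -3641/4480, -1024/2835, …
ICs: h(0) = 0, h′(0) = -2, h′′(0) = -7, h′′′(0) = -32.

f: a_k = -2, -8, -16, -64/3, -64/3, -256/15, -512/45, -2048/315, -1024/315, -4096/2835, …
g: a_k = 0, 1, 0, -1/6, 0, 1/120, 0, -1/5040, 0, 1/362880, …
h₀=f+g: left-lcm gives L₀, ord ≤ 3.
h=∫₀ˣh₀: take L = L₀·Dx.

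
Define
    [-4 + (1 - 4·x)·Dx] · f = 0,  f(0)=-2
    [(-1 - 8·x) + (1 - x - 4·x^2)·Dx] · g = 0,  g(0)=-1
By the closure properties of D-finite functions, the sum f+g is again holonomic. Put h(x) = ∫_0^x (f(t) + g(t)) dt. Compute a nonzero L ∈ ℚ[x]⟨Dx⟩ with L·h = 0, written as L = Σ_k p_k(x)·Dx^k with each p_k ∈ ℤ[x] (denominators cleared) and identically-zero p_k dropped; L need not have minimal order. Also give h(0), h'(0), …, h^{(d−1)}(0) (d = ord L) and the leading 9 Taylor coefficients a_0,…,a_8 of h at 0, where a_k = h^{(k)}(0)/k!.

L = (8 - 288·x + 384·x^2 - 512·x^3)·Dx + (22 - 8·x - 288·x^2 + 640·x^3 - 1024·x^4)·Dx^2 + (-3 + 23·x - 56·x^2 + 32·x^3 + 128·x^4 - 256·x^5)·Dx^3  (order 3).
h: a_k = 0, -3, -9/2, -37/3, -137/4, -541/5, -2113/6, -8373/7, -33209/8, …
ICs: h(0) = 0, h′(0) = -3, h′′(0) = -9.

f: a_k = -2, -8, -32, -128, -512, -2048, -8192, -32768, -131072, …
g: a_k = -1, -1, -5, -9, -29, -65, -181, -441, -1165, …
f+g: L₀ = lclm(L_f,L_g), ord ≤ 1+1.
h=∫₀ˣh₀: take L = L₀·Dx.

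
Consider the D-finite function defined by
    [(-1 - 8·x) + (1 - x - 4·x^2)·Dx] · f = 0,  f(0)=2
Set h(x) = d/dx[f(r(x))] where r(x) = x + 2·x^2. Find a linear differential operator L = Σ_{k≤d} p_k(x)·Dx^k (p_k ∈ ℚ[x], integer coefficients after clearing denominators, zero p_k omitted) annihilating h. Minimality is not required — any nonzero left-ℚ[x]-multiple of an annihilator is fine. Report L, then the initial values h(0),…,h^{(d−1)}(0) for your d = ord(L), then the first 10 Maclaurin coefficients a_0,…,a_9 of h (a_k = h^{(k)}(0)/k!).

L = (14 + 20·x + 120·x^2 + 320·x^3 + 320·x^4) + (-1 - 3·x + 10·x^2 + 40·x^3 + 80·x^4 + 64·x^5)·Dx  (order 1).
h: a_k = 2, 28, 174, 824, 4050, 19188, 85974, 381808, 1669914, 7195820, …
ICs: h(0) = 2.

f: a_k = 2, 2, 10, 18, 58, 130, 362, 882, 2330, 5858, …
h₀=f(r): pull back L_f along r ⇒ L₀.
h₀' ⇒ L via d/dx closure of L₀.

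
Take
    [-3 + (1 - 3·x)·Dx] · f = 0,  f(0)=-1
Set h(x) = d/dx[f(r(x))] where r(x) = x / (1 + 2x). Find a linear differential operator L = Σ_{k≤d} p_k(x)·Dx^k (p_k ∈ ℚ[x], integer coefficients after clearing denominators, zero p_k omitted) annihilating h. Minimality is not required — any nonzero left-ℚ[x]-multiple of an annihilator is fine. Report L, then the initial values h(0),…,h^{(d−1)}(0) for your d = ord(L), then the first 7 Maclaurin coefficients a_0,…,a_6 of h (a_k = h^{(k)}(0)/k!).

L = 4 + (-2 + 2·x)·Dx  (order 1).
h: a_k = -3, -6, -9, -12, -15, -18, -21, …
ICs: h(0) = -3.

f: a_k = -1, -3, -9, -27, -81, -243, -729, …
Change of var in L_f (x↦r) gives L₀.
Derive L from L₀ (diff closure).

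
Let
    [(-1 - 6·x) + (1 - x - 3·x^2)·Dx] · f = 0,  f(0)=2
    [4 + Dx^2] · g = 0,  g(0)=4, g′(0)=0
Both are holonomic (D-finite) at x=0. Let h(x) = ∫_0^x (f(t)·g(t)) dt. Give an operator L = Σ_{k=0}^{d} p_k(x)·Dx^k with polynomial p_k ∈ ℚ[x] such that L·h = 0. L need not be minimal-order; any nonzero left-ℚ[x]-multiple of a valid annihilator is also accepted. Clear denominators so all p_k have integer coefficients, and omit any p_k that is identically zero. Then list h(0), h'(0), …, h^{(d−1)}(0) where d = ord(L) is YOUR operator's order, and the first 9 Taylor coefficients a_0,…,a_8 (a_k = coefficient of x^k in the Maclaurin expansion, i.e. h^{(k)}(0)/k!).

L = (2 + 4·x + 12·x^2)·Dx + (2 + 12·x)·Dx^2 + (-1 + x + 3·x^2)·Dx^3  (order 3).
h: a_k = 0, 8, 4, 16/3, 10, 56/3, 320/9, 22168/315, 6371/45, …
ICs: h(0) = 0, h′(0) = 8, h′′(0) = 8.

f: a_k = 2, 2, 8, 14, 38, 80, 194, 434, 1016, …
g: a_k = 4, 0, -8, 0, 8/3, 0, -16/45, 0, 8/315, …
f·g: L₀ = L_f ⊗_s L_g, ord ≤ 1·2.
Integrate: L := L₀·Dx.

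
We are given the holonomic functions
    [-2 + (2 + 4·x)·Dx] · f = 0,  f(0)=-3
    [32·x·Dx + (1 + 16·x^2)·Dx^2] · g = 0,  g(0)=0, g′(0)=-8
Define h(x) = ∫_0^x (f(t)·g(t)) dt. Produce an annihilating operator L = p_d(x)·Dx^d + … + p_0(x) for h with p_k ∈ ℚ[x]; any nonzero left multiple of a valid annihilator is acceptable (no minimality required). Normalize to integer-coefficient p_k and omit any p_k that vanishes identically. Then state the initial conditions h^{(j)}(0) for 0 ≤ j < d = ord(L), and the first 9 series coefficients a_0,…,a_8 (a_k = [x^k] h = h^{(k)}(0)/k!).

f: a_k = -3, -3, 3/2, -3/2, 15/8, -21/8, 63/16, -99/16, 1287/128, …
g: a_k = 0, -8, 0, 128/3, 0, -2048/5, 0, 32768/7, 0, …
h₀=f·g: eliminate ⇒ L₀, order ≤ 1·2.
h=∫₀ˣh₀: take L = L₀·Dx.
L = (3 - 32·x - 16·x^2)·Dx + (-2 + 28·x + 96·x^2 + 64·x^3)·Dx^2 + (1 + 4·x + 20·x^2 + 64·x^3 + 64·x^4)·Dx^3  (order 3).
h: a_k = 0, 0, 12, 8, -35, -116/5, 6389/30, 847/5, -1022653/560, …
ICs: h(0) = 0, h′(0) = 0, h′′(0) = 24.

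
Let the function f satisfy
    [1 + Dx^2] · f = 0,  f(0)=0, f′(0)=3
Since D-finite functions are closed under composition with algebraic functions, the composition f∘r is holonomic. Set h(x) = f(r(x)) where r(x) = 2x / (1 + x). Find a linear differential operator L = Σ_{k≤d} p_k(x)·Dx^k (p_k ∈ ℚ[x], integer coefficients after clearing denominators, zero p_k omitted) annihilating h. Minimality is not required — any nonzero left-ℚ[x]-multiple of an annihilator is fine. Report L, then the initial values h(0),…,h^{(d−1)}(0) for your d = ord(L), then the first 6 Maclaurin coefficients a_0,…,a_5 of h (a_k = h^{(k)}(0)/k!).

L = 4 + (2 + 6·x + 6·x^2 + 2·x^3)·Dx + (1 + 4·x + 6·x^2 + 4·x^3 + x^4)·Dx^2  (order 2).
h: a_k = 0, 6, -6, 2, 6, -86/5, …
ICs: h(0) = 0, h′(0) = 6.

f: a_k = 0, 3, 0, -1/2, 0, 1/40, …
Change of var in L_f (x↦r) gives L₀.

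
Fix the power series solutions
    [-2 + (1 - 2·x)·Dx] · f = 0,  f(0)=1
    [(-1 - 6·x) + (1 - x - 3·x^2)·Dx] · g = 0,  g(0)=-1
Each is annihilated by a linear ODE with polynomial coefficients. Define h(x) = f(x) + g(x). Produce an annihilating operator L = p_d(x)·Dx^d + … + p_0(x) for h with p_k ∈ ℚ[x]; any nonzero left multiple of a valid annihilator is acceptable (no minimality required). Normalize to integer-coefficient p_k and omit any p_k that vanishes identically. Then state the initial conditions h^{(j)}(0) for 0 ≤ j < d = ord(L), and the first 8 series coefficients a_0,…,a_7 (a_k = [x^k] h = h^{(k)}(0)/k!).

L = (8 - 36·x + 108·x^2 - 72·x^3) + (-2·x - 54·x^2 + 192·x^3 - 144·x^4)·Dx + (-1 + 9·x - 23·x^2 + 6·x^3 + 42·x^4 - 36·x^5)·Dx^2  (order 2).
h: a_k = 0, 1, 0, 1, -3, -8, -33, -89, …
ICs: h(0) = 0, h′(0) = 1.

f: a_k = 1, 2, 4, 8, 16, 32, 64, 128, …
g: a_k = -1, -1, -4, -7, -19, -40, -97, -217, …
h₀=f+g: left-lcm gives L₀, ord ≤ 2.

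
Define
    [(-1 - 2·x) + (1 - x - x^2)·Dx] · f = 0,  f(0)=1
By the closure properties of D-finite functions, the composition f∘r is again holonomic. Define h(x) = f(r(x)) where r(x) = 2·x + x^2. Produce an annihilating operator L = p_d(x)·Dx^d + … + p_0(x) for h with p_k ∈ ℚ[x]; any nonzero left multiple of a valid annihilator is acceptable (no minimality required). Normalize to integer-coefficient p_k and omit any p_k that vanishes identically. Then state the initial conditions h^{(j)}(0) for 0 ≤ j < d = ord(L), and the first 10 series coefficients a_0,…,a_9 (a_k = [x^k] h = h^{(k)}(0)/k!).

f: a_k = 1, 1, 2, 3, 5, 8, 13, 21, 34, 55, …
f∘r: x↦r, Dx↦Dx/r' in L_f ⇒ L₀.
L = (2 + 10·x + 12·x^2 + 4·x^3) + (-1 + 2·x + 5·x^2 + 4·x^3 + x^4)·Dx  (order 1).
h: a_k = 1, 2, 9, 32, 118, 434, 1595, 5864, 21557, 79248, …
ICs: h(0) = 1.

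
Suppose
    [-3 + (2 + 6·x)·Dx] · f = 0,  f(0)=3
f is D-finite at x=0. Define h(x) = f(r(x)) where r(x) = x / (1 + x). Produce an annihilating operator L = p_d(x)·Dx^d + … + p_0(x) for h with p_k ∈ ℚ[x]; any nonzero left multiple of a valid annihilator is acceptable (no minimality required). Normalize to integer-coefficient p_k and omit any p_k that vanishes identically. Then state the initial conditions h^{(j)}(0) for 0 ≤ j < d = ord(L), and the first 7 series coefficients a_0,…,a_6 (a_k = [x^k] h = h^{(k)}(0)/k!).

L = -3 + (2 + 10·x + 8·x^2)·Dx  (order 1).
h: a_k = 3, 9/2, -63/8, 261/16, -5031/128, 27207/256, -318915/1024, …
ICs: h(0) = 3.

f: a_k = 3, 9/2, -27/8, 81/16, -1215/128, 5103/256, -45927/1024, …
h₀=f(r): pull back L_f along r ⇒ L₀.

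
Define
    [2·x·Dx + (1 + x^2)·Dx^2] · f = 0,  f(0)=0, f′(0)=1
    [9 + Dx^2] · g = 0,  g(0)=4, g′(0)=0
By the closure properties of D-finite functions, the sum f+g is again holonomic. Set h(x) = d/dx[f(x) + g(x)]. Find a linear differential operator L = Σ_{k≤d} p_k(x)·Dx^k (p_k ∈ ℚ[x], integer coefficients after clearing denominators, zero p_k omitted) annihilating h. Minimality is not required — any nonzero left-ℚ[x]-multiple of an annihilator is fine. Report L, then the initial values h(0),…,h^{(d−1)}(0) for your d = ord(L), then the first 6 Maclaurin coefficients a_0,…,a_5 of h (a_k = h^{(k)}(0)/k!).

f: a_k = 0, 1, 0, -1/3, 0, 1/5, …
g: a_k = 4, 0, -18, 0, 27/2, 0, …
Sum ⇒ L₀ = lclm(L_f,L_g) in ℚ(x)⟨Dx⟩.
h=h₀': d/dx-closure on L₀ ⇒ L.
L = (-54·x + 540·x^3 + 162·x^5) + (63 + 279·x^2 + 297·x^4 + 81·x^6)·Dx + (-6·x + 60·x^3 + 18·x^5)·Dx^2 + (7 + 31·x^2 + 33·x^4 + 9·x^6)·Dx^3  (order 3).
h: a_k = 1, -36, -1, 54, 1, -243/10, …
ICs: h(0) = 1, h′(0) = -36, h′′(0) = -2.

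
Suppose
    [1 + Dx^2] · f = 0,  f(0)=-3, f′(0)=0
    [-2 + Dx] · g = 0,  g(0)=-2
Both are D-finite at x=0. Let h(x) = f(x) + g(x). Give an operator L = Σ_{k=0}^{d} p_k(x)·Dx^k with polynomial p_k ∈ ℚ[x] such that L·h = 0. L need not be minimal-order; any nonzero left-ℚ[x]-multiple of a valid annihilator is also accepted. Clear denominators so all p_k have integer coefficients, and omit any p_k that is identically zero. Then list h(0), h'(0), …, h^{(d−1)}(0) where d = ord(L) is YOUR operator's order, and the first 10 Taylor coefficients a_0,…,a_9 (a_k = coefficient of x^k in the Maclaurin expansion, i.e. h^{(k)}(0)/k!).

L = -2 + Dx - 2·Dx^2 + Dx^3  (order 3).
h: a_k = -5, -4, -5/2, -8/3, -35/24, -8/15, -25/144, -16/315, -103/8064, -8/2835, …
ICs: h(0) = -5, h′(0) = -4, h′′(0) = -5.

f: a_k = -3, 0, 3/2, 0, -1/8, 0, 1/240, 0, -1/13440, 0, …
g: a_k = -2, -4, -4, -8/3, -4/3, -8/15, -8/45, -16/315, -4/315, -8/2835, …
Sum ⇒ L₀ = lclm(L_f,L_g) in ℚ(x)⟨Dx⟩.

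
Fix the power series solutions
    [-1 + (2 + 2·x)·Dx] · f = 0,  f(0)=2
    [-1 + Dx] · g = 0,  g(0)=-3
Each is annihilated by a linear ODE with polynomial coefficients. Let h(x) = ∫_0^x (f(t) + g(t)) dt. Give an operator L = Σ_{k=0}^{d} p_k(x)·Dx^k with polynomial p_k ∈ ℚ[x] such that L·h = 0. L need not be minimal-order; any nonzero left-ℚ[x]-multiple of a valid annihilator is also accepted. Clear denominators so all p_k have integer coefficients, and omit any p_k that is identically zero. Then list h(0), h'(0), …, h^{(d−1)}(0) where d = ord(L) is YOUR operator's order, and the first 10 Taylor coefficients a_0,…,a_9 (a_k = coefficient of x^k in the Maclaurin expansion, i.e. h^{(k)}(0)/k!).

f: a_k = 2, 1, -1/4, 1/8, -5/64, 7/128, -21/512, 33/1024, -429/16384, 715/32768, …
g: a_k = -3, -3, -3/2, -1/2, -1/8, -1/40, -1/240, -1/1680, -1/13440, -1/120960, …
Weyl lclm of L_f,L_g ⇒ L₀ (ord ≤ 2).
∫: right-multiply L₀ by Dx.
L = (3 + 2·x)·Dx + (-5 - 8·x - 4·x^2)·Dx^2 + (2 + 6·x + 4·x^2)·Dx^3  (order 3).
h: a_k = 0, -1, -1, -7/12, -3/32, -13/320, 19/3840, -347/53760, 3401/860160, -45173/15482880, …
ICs: h(0) = 0, h′(0) = -1, h′′(0) = -2.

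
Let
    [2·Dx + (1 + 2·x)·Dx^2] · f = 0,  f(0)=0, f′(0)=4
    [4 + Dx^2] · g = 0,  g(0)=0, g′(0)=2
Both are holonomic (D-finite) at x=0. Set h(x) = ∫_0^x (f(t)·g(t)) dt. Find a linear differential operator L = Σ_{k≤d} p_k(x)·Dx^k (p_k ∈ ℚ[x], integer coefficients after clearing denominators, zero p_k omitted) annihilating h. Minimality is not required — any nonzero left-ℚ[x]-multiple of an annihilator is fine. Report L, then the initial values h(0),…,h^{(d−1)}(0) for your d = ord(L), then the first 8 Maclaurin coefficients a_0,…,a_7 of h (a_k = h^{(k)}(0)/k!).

L = (-48 + 192·x + 1216·x^2 + 2048·x^3 + 1024·x^4)·Dx + (32 + 320·x + 768·x^2 + 512·x^3)·Dx^2 + (160·x + 672·x^2 + 1024·x^3 + 512·x^4)·Dx^3 + (8 + 80·x + 192·x^2 + 128·x^3)·Dx^4 + (3 + 28·x + 92·x^2 + 128·x^3 + 64·x^4)·Dx^5  (order 5).
h: a_k = 0, 0, 0, 8/3, -2, 16/15, -16/9, 176/63, …
ICs: h(0) = 0, h′(0) = 0, h′′(0) = 0, h′′′(0) = 16, h′′′′(0) = -48.

f: a_k = 0, 4, -4, 16/3, -8, 64/5, -64/3, 256/7, …
g: a_k = 0, 2, 0, -4/3, 0, 4/15, 0, -8/315, …
h₀=f·g: eliminate ⇒ L₀, order ≤ 2·2.
h=∫h₀ ⇒ L = L₀·Dx.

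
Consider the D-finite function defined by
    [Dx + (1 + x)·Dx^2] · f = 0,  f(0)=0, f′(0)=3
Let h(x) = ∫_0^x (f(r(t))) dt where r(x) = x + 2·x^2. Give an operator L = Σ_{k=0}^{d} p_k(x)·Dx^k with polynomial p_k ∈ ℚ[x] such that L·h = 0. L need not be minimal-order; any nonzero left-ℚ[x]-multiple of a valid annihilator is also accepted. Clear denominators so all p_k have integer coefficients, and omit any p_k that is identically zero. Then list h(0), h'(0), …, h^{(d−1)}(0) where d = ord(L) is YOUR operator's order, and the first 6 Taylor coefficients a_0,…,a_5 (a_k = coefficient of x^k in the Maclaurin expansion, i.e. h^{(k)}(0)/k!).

f: a_k = 0, 3, -3/2, 1, -3/4, 3/5, …
h₀=f(r): pull back L_f along r ⇒ L₀.
Integrate: L := L₀·Dx.
L = (-3 + 4·x + 8·x^2)·Dx^2 + (1 + 5·x + 6·x^2 + 8·x^3)·Dx^3  (order 3).
h: a_k = 0, 0, 3/2, 3/2, -5/4, -3/20, …
ICs: h(0) = 0, h′(0) = 0, h′′(0) = 3.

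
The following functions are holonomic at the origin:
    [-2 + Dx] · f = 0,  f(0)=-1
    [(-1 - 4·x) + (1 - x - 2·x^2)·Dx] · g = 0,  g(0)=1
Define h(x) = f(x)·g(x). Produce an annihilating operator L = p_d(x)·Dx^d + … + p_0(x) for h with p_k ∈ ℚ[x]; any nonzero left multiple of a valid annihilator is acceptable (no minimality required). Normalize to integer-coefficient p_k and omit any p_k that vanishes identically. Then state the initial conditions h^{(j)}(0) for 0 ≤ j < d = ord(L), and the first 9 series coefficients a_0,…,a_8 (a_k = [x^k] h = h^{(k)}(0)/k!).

f: a_k = -1, -2, -2, -4/3, -2/3, -4/15, -4/45, -8/315, -2/315, …
g: a_k = 1, 1, 3, 5, 11, 21, 43, 85, 171, …
h₀=f·g: eliminate ⇒ L₀, order ≤ 1·1.
L = (3 + 2·x - 4·x^2) + (-1 + x + 2·x^2)·Dx  (order 1).
h: a_k = -1, -3, -7, -43/3, -29, -869/15, -5221/45, -8117/35, -146149/315, …
ICs: h(0) = -1.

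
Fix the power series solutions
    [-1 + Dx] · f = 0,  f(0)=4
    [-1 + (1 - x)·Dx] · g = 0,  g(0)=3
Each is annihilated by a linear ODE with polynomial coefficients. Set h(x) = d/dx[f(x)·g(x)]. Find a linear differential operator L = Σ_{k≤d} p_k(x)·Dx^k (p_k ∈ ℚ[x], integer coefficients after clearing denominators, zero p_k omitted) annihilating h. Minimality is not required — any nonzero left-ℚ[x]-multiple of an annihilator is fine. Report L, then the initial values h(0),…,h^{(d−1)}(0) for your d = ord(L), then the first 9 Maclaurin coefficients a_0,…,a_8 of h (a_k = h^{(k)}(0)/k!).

L = (5 - 4·x + x^2) + (-2 + 3·x - x^2)·Dx  (order 1).
h: a_k = 24, 60, 96, 130, 163, 1957/10, 685/3, 109601/420, 98641/336, …
ICs: h(0) = 24.

f: a_k = 4, 4, 2, 2/3, 1/6, 1/30, 1/180, 1/1260, 1/10080, …
g: a_k = 3, 3, 3, 3, 3, 3, 3, 3, 3, …
f·g: L₀ = L_f ⊗_s L_g, ord ≤ 1·1.
Differentiate: ansatz ord ≤ ord L₀ ⇒ L.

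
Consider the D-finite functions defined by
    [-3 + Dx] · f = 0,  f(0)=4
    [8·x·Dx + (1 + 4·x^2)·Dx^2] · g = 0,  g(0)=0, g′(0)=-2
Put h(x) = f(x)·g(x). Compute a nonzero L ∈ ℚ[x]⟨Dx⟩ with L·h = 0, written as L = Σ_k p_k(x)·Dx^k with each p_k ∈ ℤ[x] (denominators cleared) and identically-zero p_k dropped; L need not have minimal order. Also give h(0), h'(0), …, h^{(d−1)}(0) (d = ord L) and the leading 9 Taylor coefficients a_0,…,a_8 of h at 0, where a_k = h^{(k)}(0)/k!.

L = (9 - 24·x + 36·x^2) + (-6 + 8·x - 24·x^2)·Dx + (1 + 4·x^2)·Dx^2  (order 2).
h: a_k = 0, -8, -24, -76/3, -4, -23/5, -45, -991/70, 1713/14, …
ICs: h(0) = 0, h′(0) = -8.

f: a_k = 4, 12, 18, 18, 27/2, 81/10, 81/20, 243/140, 729/1120, …
g: a_k = 0, -2, 0, 8/3, 0, -32/5, 0, 128/7, 0, …
h₀=f·g: eliminate ⇒ L₀, order ≤ 1·2.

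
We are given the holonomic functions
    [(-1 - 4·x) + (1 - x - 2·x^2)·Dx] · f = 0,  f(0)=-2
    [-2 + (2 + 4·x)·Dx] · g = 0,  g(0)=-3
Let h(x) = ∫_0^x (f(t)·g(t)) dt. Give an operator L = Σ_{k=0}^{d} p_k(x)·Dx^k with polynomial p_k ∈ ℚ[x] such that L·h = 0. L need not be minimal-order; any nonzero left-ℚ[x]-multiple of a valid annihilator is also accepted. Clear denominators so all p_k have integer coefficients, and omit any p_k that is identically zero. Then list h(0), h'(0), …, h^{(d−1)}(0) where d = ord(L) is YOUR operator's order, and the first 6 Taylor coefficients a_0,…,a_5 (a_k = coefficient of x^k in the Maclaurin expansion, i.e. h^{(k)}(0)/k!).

f: a_k = -2, -2, -6, -10, -22, -42, …
g: a_k = -3, -3, 3/2, -3/2, 15/8, -21/8, …
Product ⇒ symmetric product L₀, ord ≤ 1.
∫: right-multiply L₀ by Dx.
L = (2 + 5·x + 6·x^2)·Dx + (-1 - x + 4·x^2 + 4·x^3)·Dx^2  (order 2).
h: a_k = 0, 6, 6, 7, 12, 69/4, …
ICs: h(0) = 0, h′(0) = 6.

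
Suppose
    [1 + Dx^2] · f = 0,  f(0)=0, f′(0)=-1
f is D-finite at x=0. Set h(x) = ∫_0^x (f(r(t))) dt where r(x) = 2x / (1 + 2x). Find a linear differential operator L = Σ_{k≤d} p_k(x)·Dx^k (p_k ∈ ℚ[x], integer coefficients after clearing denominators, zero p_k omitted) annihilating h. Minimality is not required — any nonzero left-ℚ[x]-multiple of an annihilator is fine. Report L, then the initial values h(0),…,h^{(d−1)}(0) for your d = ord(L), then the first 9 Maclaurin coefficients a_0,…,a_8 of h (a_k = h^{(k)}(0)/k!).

f: a_k = 0, -1, 0, 1/6, 0, -1/120, 0, 1/5040, 0, …
Change of var in L_f (x↦r) gives L₀.
h=∫₀ˣh₀: take L = L₀·Dx.
L = 4·Dx + (4 + 24·x + 48·x^2 + 32·x^3)·Dx^2 + (1 + 8·x + 24·x^2 + 32·x^3 + 16·x^4)·Dx^3  (order 3).
h: a_k = 0, 0, -1, 4/3, -5/3, 8/5, -2/45, -40/7, 6931/315, …
ICs: h(0) = 0, h′(0) = 0, h′′(0) = -2.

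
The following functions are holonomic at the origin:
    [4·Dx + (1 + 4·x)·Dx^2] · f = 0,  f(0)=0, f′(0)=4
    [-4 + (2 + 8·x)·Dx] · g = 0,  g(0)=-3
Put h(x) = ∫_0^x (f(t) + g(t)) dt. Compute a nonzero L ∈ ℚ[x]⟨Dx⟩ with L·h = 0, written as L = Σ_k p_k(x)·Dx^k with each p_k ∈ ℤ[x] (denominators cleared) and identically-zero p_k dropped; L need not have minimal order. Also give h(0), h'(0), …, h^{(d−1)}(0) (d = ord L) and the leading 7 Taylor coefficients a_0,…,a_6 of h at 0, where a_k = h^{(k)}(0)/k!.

L = 8·Dx^2 + (10 + 40·x)·Dx^3 + (1 + 8·x + 16·x^2)·Dx^4  (order 4).
h: a_k = 0, -3, -1, -2/3, 7/3, -34/5, 302/15, …
ICs: h(0) = 0, h′(0) = -3, h′′(0) = -2, h′′′(0) = -4.

f: a_k = 0, 4, -8, 64/3, -64, 1024/5, -2048/3, …
g: a_k = -3, -6, 6, -12, 30, -84, 252, …
f+g: L₀ = lclm(L_f,L_g), ord ≤ 2+1.
h=∫h₀ ⇒ L = L₀·Dx.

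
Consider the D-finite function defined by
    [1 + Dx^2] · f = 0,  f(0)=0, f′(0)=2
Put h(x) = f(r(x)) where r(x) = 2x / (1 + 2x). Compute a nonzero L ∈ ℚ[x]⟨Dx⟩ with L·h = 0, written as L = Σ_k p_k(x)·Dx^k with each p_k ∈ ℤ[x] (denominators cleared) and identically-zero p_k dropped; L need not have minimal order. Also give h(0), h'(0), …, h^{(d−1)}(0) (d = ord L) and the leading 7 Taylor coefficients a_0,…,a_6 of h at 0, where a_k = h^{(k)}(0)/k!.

L = 4 + (4 + 24·x + 48·x^2 + 32·x^3)·Dx + (1 + 8·x + 24·x^2 + 32·x^3 + 16·x^4)·Dx^2  (order 2).
h: a_k = 0, 4, -8, 40/3, -16, 8/15, 80, …
ICs: h(0) = 0, h′(0) = 4.

f: a_k = 0, 2, 0, -1/3, 0, 1/60, 0, …
L₀ from L_f via x↦r, Dx↦r'^{-1}Dx.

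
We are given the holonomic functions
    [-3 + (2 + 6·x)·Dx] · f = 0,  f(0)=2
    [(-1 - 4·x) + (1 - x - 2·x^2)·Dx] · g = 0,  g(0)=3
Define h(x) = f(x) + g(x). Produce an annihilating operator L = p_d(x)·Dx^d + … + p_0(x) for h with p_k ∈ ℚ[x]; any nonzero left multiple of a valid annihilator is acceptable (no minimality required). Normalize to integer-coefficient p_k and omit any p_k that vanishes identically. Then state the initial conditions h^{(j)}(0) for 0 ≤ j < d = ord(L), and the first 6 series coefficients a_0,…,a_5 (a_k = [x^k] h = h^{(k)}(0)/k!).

f: a_k = 2, 3, -9/4, 27/8, -405/64, 1701/128, …
g: a_k = 3, 3, 9, 15, 33, 63, …
Sum ⇒ L₀ = lclm(L_f,L_g) in ℚ(x)⟨Dx⟩.
L = (45 + 207·x + 306·x^2 + 360·x^3) + (-33 - 174·x - 573·x^2 - 1044·x^3 - 900·x^4)·Dx + (-2 + 30·x + 138·x^2 - 38·x^3 - 504·x^4 - 360·x^5)·Dx^2  (order 2).
h: a_k = 5, 6, 27/4, 147/8, 1707/64, 9765/128, …
ICs: h(0) = 5, h′(0) = 6.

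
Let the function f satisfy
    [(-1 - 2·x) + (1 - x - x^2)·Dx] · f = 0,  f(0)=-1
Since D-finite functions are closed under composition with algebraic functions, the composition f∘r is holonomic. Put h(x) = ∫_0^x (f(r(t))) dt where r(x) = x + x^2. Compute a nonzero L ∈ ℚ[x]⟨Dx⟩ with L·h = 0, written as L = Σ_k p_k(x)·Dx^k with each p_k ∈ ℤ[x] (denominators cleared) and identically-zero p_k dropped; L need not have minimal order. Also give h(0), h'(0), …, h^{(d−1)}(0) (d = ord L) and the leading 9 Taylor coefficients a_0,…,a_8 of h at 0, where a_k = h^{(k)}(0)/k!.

f: a_k = -1, -1, -2, -3, -5, -8, -13, -21, -34, …
h₀=f(r): pull back L_f along r ⇒ L₀.
h=∫h₀ ⇒ L = L₀·Dx.
L = (1 + 4·x + 6·x^2 + 4·x^3)·Dx + (-1 + x + 2·x^2 + 2·x^3 + x^4)·Dx^2  (order 2).
h: a_k = 0, -1, -1/2, -1, -7/4, -16/5, -37/6, -86/7, -199/8, …
ICs: h(0) = 0, h′(0) = -1.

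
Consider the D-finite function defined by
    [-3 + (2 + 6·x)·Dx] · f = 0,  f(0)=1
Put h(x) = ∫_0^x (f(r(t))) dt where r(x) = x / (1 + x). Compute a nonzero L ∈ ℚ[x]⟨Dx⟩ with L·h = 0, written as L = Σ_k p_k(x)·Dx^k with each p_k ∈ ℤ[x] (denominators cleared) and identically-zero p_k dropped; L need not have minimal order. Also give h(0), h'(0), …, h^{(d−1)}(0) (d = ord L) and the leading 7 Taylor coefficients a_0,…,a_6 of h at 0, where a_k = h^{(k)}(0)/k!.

L = -3·Dx + (2 + 10·x + 8·x^2)·Dx^2  (order 2).
h: a_k = 0, 1, 3/4, -7/8, 87/64, -1677/640, 3023/512, …
ICs: h(0) = 0, h′(0) = 1.

f: a_k = 1, 3/2, -9/8, 27/16, -405/128, 1701/256, -15309/1024, …
Substitute x→r, Dx→(1/r')Dx; clear ⇒ L₀.
∫: right-multiply L₀ by Dx.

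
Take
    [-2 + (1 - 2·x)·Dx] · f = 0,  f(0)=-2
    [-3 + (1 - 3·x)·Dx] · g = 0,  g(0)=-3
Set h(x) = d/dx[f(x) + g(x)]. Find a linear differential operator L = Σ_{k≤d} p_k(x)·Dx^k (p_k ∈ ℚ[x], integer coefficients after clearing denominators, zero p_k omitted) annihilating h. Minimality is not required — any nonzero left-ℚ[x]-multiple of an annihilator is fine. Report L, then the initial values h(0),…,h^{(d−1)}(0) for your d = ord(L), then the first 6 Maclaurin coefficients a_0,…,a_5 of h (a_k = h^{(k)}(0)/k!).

f: a_k = -2, -4, -8, -16, -32, -64, …
g: a_k = -3, -9, -27, -81, -243, -729, …
Sum ⇒ L₀ = lclm(L_f,L_g) in ℚ(x)⟨Dx⟩.
Differentiate: ansatz ord ≤ ord L₀ ⇒ L.
L = 36 + (-15 + 36·x)·Dx + (1 - 5·x + 6·x^2)·Dx^2  (order 2).
h: a_k = -13, -70, -291, -1100, -3965, -13890, …
ICs: h(0) = -13, h′(0) = -70.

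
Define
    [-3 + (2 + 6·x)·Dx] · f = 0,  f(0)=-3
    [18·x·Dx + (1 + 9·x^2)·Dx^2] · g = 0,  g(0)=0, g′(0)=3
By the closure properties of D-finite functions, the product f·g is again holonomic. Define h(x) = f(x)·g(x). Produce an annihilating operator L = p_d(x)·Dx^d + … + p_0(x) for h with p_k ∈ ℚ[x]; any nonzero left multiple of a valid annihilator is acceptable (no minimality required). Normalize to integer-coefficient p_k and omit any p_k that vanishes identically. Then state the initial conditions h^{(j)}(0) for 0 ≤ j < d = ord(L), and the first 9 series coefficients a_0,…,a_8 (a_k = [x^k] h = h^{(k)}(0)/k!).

L = (27 - 108·x - 81·x^2) + (-12 + 36·x + 324·x^2 + 324·x^3)·Dx + (4 + 24·x + 72·x^2 + 216·x^3 + 324·x^4)·Dx^2  (order 2).
h: a_k = 0, -9, -27/2, 297/8, 405/16, -94527/640, -298161/1280, 41231511/35840, 73266687/71680, …
ICs: h(0) = 0, h′(0) = -9.

f: a_k = -3, -9/2, 27/8, -81/16, 1215/128, -5103/256, 45927/1024, -216513/2048, 8444007/32768, …
g: a_k = 0, 3, 0, -9, 0, 243/5, 0, -2187/7, 0, …
Product ⇒ symmetric product L₀, ord ≤ 2.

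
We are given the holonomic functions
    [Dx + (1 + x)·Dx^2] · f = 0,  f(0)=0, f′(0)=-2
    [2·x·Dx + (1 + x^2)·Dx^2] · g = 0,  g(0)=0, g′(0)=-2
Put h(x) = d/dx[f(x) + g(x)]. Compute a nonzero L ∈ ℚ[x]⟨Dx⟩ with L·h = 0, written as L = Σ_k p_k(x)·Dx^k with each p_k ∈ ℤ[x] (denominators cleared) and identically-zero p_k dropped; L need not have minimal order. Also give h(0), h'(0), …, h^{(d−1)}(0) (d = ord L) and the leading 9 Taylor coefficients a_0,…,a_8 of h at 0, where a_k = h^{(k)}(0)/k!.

L = (-2 - 6·x + 6·x^2 + 2·x^3) + (-4 - 4·x + 12·x^3 + 4·x^4)·Dx + (-1 + x + 2·x^2 + 2·x^3 + 3·x^4 + x^5)·Dx^2  (order 2).
h: a_k = -4, 2, 0, 2, -4, 2, 0, 2, -4, …
ICs: h(0) = -4, h′(0) = 2.

f: a_k = 0, -2, 1, -2/3, 1/2, -2/5, 1/3, -2/7, 1/4, …
g: a_k = 0, -2, 0, 2/3, 0, -2/5, 0, 2/7, 0, …
h₀=f+g: left-lcm gives L₀, ord ≤ 4.
h=h₀': d/dx-closure on L₀ ⇒ L.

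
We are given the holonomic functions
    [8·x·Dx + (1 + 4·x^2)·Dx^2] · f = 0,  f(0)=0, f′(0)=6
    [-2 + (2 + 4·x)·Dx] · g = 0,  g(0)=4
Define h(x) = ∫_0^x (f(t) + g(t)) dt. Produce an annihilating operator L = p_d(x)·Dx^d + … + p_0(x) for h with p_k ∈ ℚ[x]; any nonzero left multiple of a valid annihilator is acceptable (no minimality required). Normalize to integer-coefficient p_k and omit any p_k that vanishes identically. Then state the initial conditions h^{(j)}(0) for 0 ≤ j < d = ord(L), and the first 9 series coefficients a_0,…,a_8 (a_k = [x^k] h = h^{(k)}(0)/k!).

f: a_k = 0, 6, 0, -8, 0, 96/5, 0, -384/7, 0, …
g: a_k = 4, 4, -2, 2, -5/2, 7/2, -21/4, 33/4, -429/32, …
L₀ := lclm(L_f,L_g); ord L₀ ≤ 2+1.
Integrate: L := L₀·Dx.
L = (-8 - 40·x + 96·x^2 + 96·x^3)·Dx^2 + (-11 - 32·x + 40·x^2 + 384·x^3 + 336·x^4)·Dx^3 + (-1 + 6·x + 24·x^2 + 48·x^3 + 112·x^4 + 96·x^5)·Dx^4  (order 4).
h: a_k = 0, 4, 5, -2/3, -3/2, -1/2, 227/60, -3/4, -1305/224, …
ICs: h(0) = 0, h′(0) = 4, h′′(0) = 10, h′′′(0) = -4.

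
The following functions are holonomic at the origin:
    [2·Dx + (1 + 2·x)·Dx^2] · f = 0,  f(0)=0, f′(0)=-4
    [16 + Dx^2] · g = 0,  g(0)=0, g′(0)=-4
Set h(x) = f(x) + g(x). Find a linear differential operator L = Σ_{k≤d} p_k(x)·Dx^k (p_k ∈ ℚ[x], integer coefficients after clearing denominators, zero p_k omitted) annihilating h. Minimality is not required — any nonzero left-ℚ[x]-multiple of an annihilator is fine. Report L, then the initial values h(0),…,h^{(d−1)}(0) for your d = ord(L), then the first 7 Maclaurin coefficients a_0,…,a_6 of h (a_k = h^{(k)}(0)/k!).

f: a_k = 0, -4, 4, -16/3, 8, -64/5, 64/3, …
g: a_k = 0, -4, 0, 32/3, 0, -128/15, 0, …
L₀ := lclm(L_f,L_g); ord L₀ ≤ 2+2.
L = (160 + 256·x + 256·x^2)·Dx + (48 + 224·x + 384·x^2 + 256·x^3)·Dx^2 + (10 + 16·x + 16·x^2)·Dx^3 + (3 + 14·x + 24·x^2 + 16·x^3)·Dx^4  (order 4).
h: a_k = 0, -8, 4, 16/3, 8, -64/3, 64/3, …
ICs: h(0) = 0, h′(0) = -8, h′′(0) = 8, h′′′(0) = 32.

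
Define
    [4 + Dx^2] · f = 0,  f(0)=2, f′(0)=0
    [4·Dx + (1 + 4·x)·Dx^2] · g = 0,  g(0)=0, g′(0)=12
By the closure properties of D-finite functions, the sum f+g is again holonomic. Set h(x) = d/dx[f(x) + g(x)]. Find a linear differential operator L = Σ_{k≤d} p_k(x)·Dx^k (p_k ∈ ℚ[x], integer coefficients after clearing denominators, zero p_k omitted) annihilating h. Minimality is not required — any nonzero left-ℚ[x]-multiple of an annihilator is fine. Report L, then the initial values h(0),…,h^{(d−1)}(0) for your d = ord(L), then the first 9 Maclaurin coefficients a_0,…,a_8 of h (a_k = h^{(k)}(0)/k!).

L = (400 + 128·x + 256·x^2) + (36 + 176·x + 192·x^2 + 256·x^3)·Dx + (100 + 32·x + 64·x^2)·Dx^2 + (9 + 44·x + 48·x^2 + 64·x^3)·Dx^3  (order 3).
h: a_k = 12, -56, 192, -2288/3, 3072, -184336/15, 49152, -61931488/315, 786432, …
ICs: h(0) = 12, h′(0) = -56, h′′(0) = 384.

f: a_k = 2, 0, -4, 0, 4/3, 0, -8/45, 0, 4/315, …
g: a_k = 0, 12, -24, 64, -192, 3072/5, -2048, 49152/7, -24576, …
h₀=f+g: left-lcm gives L₀, ord ≤ 4.
Derive L from L₀ (diff closure).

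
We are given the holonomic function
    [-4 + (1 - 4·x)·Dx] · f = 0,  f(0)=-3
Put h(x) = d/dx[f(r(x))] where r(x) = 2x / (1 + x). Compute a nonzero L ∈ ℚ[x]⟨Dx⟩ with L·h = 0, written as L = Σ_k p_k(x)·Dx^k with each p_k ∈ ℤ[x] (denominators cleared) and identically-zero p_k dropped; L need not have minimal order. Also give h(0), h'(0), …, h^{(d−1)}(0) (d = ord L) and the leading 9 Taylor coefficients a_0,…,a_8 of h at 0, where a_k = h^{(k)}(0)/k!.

f: a_k = -3, -12, -48, -192, -768, -3072, -12288, -49152, -196608, …
Substitute x→r, Dx→(1/r')Dx; clear ⇒ L₀.
Differentiate: ansatz ord ≤ ord L₀ ⇒ L.
L = 14 + (-1 + 7·x)·Dx  (order 1).
h: a_k = -24, -336, -3528, -32928, -288120, -2420208, -19765032, -158120256, -1245197016, …
ICs: h(0) = -24.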